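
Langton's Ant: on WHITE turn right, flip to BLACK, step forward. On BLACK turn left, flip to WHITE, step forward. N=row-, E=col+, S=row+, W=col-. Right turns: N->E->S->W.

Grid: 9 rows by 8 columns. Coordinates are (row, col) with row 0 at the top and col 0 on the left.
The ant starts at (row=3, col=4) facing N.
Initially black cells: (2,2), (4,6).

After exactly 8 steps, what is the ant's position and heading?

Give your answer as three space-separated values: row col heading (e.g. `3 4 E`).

Step 1: on WHITE (3,4): turn R to E, flip to black, move to (3,5). |black|=3
Step 2: on WHITE (3,5): turn R to S, flip to black, move to (4,5). |black|=4
Step 3: on WHITE (4,5): turn R to W, flip to black, move to (4,4). |black|=5
Step 4: on WHITE (4,4): turn R to N, flip to black, move to (3,4). |black|=6
Step 5: on BLACK (3,4): turn L to W, flip to white, move to (3,3). |black|=5
Step 6: on WHITE (3,3): turn R to N, flip to black, move to (2,3). |black|=6
Step 7: on WHITE (2,3): turn R to E, flip to black, move to (2,4). |black|=7
Step 8: on WHITE (2,4): turn R to S, flip to black, move to (3,4). |black|=8

Answer: 3 4 S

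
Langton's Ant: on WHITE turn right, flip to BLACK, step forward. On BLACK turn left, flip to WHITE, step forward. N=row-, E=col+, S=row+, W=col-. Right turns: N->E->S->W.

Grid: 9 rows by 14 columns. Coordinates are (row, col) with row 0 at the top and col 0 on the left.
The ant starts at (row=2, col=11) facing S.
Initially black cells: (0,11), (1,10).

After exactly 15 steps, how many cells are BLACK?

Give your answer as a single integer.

Step 1: on WHITE (2,11): turn R to W, flip to black, move to (2,10). |black|=3
Step 2: on WHITE (2,10): turn R to N, flip to black, move to (1,10). |black|=4
Step 3: on BLACK (1,10): turn L to W, flip to white, move to (1,9). |black|=3
Step 4: on WHITE (1,9): turn R to N, flip to black, move to (0,9). |black|=4
Step 5: on WHITE (0,9): turn R to E, flip to black, move to (0,10). |black|=5
Step 6: on WHITE (0,10): turn R to S, flip to black, move to (1,10). |black|=6
Step 7: on WHITE (1,10): turn R to W, flip to black, move to (1,9). |black|=7
Step 8: on BLACK (1,9): turn L to S, flip to white, move to (2,9). |black|=6
Step 9: on WHITE (2,9): turn R to W, flip to black, move to (2,8). |black|=7
Step 10: on WHITE (2,8): turn R to N, flip to black, move to (1,8). |black|=8
Step 11: on WHITE (1,8): turn R to E, flip to black, move to (1,9). |black|=9
Step 12: on WHITE (1,9): turn R to S, flip to black, move to (2,9). |black|=10
Step 13: on BLACK (2,9): turn L to E, flip to white, move to (2,10). |black|=9
Step 14: on BLACK (2,10): turn L to N, flip to white, move to (1,10). |black|=8
Step 15: on BLACK (1,10): turn L to W, flip to white, move to (1,9). |black|=7

Answer: 7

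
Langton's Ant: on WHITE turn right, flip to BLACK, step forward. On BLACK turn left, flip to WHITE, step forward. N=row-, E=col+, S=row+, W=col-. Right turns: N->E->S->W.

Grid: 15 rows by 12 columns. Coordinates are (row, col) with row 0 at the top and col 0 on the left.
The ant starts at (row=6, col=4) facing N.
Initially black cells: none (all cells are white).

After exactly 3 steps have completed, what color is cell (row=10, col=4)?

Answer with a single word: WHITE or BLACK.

Answer: WHITE

Derivation:
Step 1: on WHITE (6,4): turn R to E, flip to black, move to (6,5). |black|=1
Step 2: on WHITE (6,5): turn R to S, flip to black, move to (7,5). |black|=2
Step 3: on WHITE (7,5): turn R to W, flip to black, move to (7,4). |black|=3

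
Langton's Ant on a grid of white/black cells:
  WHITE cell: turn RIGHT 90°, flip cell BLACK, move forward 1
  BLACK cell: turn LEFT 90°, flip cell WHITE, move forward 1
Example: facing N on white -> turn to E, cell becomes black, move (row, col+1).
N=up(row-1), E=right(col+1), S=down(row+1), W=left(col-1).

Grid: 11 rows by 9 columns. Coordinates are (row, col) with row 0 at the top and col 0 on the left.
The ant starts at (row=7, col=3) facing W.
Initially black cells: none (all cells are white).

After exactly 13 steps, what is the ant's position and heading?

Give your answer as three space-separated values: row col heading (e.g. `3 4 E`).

Answer: 8 3 N

Derivation:
Step 1: on WHITE (7,3): turn R to N, flip to black, move to (6,3). |black|=1
Step 2: on WHITE (6,3): turn R to E, flip to black, move to (6,4). |black|=2
Step 3: on WHITE (6,4): turn R to S, flip to black, move to (7,4). |black|=3
Step 4: on WHITE (7,4): turn R to W, flip to black, move to (7,3). |black|=4
Step 5: on BLACK (7,3): turn L to S, flip to white, move to (8,3). |black|=3
Step 6: on WHITE (8,3): turn R to W, flip to black, move to (8,2). |black|=4
Step 7: on WHITE (8,2): turn R to N, flip to black, move to (7,2). |black|=5
Step 8: on WHITE (7,2): turn R to E, flip to black, move to (7,3). |black|=6
Step 9: on WHITE (7,3): turn R to S, flip to black, move to (8,3). |black|=7
Step 10: on BLACK (8,3): turn L to E, flip to white, move to (8,4). |black|=6
Step 11: on WHITE (8,4): turn R to S, flip to black, move to (9,4). |black|=7
Step 12: on WHITE (9,4): turn R to W, flip to black, move to (9,3). |black|=8
Step 13: on WHITE (9,3): turn R to N, flip to black, move to (8,3). |black|=9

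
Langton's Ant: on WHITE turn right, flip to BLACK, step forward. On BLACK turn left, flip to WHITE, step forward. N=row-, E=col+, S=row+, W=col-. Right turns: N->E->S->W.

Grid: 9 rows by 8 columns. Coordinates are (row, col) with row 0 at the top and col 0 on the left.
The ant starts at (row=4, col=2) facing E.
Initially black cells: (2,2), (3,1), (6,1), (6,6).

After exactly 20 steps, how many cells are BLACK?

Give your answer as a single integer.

Answer: 10

Derivation:
Step 1: on WHITE (4,2): turn R to S, flip to black, move to (5,2). |black|=5
Step 2: on WHITE (5,2): turn R to W, flip to black, move to (5,1). |black|=6
Step 3: on WHITE (5,1): turn R to N, flip to black, move to (4,1). |black|=7
Step 4: on WHITE (4,1): turn R to E, flip to black, move to (4,2). |black|=8
Step 5: on BLACK (4,2): turn L to N, flip to white, move to (3,2). |black|=7
Step 6: on WHITE (3,2): turn R to E, flip to black, move to (3,3). |black|=8
Step 7: on WHITE (3,3): turn R to S, flip to black, move to (4,3). |black|=9
Step 8: on WHITE (4,3): turn R to W, flip to black, move to (4,2). |black|=10
Step 9: on WHITE (4,2): turn R to N, flip to black, move to (3,2). |black|=11
Step 10: on BLACK (3,2): turn L to W, flip to white, move to (3,1). |black|=10
Step 11: on BLACK (3,1): turn L to S, flip to white, move to (4,1). |black|=9
Step 12: on BLACK (4,1): turn L to E, flip to white, move to (4,2). |black|=8
Step 13: on BLACK (4,2): turn L to N, flip to white, move to (3,2). |black|=7
Step 14: on WHITE (3,2): turn R to E, flip to black, move to (3,3). |black|=8
Step 15: on BLACK (3,3): turn L to N, flip to white, move to (2,3). |black|=7
Step 16: on WHITE (2,3): turn R to E, flip to black, move to (2,4). |black|=8
Step 17: on WHITE (2,4): turn R to S, flip to black, move to (3,4). |black|=9
Step 18: on WHITE (3,4): turn R to W, flip to black, move to (3,3). |black|=10
Step 19: on WHITE (3,3): turn R to N, flip to black, move to (2,3). |black|=11
Step 20: on BLACK (2,3): turn L to W, flip to white, move to (2,2). |black|=10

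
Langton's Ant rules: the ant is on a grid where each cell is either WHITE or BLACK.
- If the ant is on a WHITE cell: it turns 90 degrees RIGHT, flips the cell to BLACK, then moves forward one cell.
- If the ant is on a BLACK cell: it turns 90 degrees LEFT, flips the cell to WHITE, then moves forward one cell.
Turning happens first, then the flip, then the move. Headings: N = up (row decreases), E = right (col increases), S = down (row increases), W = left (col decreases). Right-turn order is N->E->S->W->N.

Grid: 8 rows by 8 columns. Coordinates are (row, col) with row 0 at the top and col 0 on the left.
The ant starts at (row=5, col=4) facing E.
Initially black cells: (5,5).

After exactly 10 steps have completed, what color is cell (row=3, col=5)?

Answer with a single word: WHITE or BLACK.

Answer: WHITE

Derivation:
Step 1: on WHITE (5,4): turn R to S, flip to black, move to (6,4). |black|=2
Step 2: on WHITE (6,4): turn R to W, flip to black, move to (6,3). |black|=3
Step 3: on WHITE (6,3): turn R to N, flip to black, move to (5,3). |black|=4
Step 4: on WHITE (5,3): turn R to E, flip to black, move to (5,4). |black|=5
Step 5: on BLACK (5,4): turn L to N, flip to white, move to (4,4). |black|=4
Step 6: on WHITE (4,4): turn R to E, flip to black, move to (4,5). |black|=5
Step 7: on WHITE (4,5): turn R to S, flip to black, move to (5,5). |black|=6
Step 8: on BLACK (5,5): turn L to E, flip to white, move to (5,6). |black|=5
Step 9: on WHITE (5,6): turn R to S, flip to black, move to (6,6). |black|=6
Step 10: on WHITE (6,6): turn R to W, flip to black, move to (6,5). |black|=7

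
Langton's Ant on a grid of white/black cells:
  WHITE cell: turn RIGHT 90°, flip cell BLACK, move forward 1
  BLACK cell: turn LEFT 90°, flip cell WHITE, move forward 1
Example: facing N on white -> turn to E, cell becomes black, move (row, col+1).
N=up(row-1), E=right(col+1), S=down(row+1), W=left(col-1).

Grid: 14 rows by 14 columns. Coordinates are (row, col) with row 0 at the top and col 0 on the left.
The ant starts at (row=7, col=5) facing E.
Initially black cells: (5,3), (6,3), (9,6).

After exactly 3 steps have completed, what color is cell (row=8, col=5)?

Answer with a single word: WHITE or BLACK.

Step 1: on WHITE (7,5): turn R to S, flip to black, move to (8,5). |black|=4
Step 2: on WHITE (8,5): turn R to W, flip to black, move to (8,4). |black|=5
Step 3: on WHITE (8,4): turn R to N, flip to black, move to (7,4). |black|=6

Answer: BLACK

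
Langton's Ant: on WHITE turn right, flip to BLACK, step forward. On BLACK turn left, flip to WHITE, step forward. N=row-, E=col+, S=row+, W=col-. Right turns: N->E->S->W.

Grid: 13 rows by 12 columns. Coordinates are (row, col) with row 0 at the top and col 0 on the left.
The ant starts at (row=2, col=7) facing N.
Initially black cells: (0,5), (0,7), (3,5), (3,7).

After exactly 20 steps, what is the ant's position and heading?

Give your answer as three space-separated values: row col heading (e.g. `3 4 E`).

Answer: 6 9 S

Derivation:
Step 1: on WHITE (2,7): turn R to E, flip to black, move to (2,8). |black|=5
Step 2: on WHITE (2,8): turn R to S, flip to black, move to (3,8). |black|=6
Step 3: on WHITE (3,8): turn R to W, flip to black, move to (3,7). |black|=7
Step 4: on BLACK (3,7): turn L to S, flip to white, move to (4,7). |black|=6
Step 5: on WHITE (4,7): turn R to W, flip to black, move to (4,6). |black|=7
Step 6: on WHITE (4,6): turn R to N, flip to black, move to (3,6). |black|=8
Step 7: on WHITE (3,6): turn R to E, flip to black, move to (3,7). |black|=9
Step 8: on WHITE (3,7): turn R to S, flip to black, move to (4,7). |black|=10
Step 9: on BLACK (4,7): turn L to E, flip to white, move to (4,8). |black|=9
Step 10: on WHITE (4,8): turn R to S, flip to black, move to (5,8). |black|=10
Step 11: on WHITE (5,8): turn R to W, flip to black, move to (5,7). |black|=11
Step 12: on WHITE (5,7): turn R to N, flip to black, move to (4,7). |black|=12
Step 13: on WHITE (4,7): turn R to E, flip to black, move to (4,8). |black|=13
Step 14: on BLACK (4,8): turn L to N, flip to white, move to (3,8). |black|=12
Step 15: on BLACK (3,8): turn L to W, flip to white, move to (3,7). |black|=11
Step 16: on BLACK (3,7): turn L to S, flip to white, move to (4,7). |black|=10
Step 17: on BLACK (4,7): turn L to E, flip to white, move to (4,8). |black|=9
Step 18: on WHITE (4,8): turn R to S, flip to black, move to (5,8). |black|=10
Step 19: on BLACK (5,8): turn L to E, flip to white, move to (5,9). |black|=9
Step 20: on WHITE (5,9): turn R to S, flip to black, move to (6,9). |black|=10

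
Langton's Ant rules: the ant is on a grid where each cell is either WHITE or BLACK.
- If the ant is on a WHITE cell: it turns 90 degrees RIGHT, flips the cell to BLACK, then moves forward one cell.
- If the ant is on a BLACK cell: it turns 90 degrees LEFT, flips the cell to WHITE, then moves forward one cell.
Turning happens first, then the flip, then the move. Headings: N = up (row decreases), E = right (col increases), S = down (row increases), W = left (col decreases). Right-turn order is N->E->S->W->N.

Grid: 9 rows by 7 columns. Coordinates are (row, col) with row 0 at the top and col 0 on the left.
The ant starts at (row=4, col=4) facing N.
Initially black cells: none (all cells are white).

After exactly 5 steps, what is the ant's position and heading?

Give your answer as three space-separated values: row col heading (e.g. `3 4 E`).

Answer: 4 3 W

Derivation:
Step 1: on WHITE (4,4): turn R to E, flip to black, move to (4,5). |black|=1
Step 2: on WHITE (4,5): turn R to S, flip to black, move to (5,5). |black|=2
Step 3: on WHITE (5,5): turn R to W, flip to black, move to (5,4). |black|=3
Step 4: on WHITE (5,4): turn R to N, flip to black, move to (4,4). |black|=4
Step 5: on BLACK (4,4): turn L to W, flip to white, move to (4,3). |black|=3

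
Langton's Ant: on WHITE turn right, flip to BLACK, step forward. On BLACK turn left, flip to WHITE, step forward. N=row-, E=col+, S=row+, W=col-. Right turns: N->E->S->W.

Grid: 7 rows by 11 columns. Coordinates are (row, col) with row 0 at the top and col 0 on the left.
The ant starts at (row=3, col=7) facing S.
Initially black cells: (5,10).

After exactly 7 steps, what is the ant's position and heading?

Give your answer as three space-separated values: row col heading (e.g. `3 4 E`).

Step 1: on WHITE (3,7): turn R to W, flip to black, move to (3,6). |black|=2
Step 2: on WHITE (3,6): turn R to N, flip to black, move to (2,6). |black|=3
Step 3: on WHITE (2,6): turn R to E, flip to black, move to (2,7). |black|=4
Step 4: on WHITE (2,7): turn R to S, flip to black, move to (3,7). |black|=5
Step 5: on BLACK (3,7): turn L to E, flip to white, move to (3,8). |black|=4
Step 6: on WHITE (3,8): turn R to S, flip to black, move to (4,8). |black|=5
Step 7: on WHITE (4,8): turn R to W, flip to black, move to (4,7). |black|=6

Answer: 4 7 W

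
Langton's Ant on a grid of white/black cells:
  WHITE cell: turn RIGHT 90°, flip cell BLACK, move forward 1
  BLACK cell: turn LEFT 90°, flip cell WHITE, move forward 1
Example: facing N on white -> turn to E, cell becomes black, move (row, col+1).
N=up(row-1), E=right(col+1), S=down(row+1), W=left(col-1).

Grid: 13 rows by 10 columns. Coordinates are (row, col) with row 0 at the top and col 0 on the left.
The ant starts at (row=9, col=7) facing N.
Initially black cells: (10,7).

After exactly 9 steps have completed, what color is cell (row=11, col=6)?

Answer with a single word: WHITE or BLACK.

Step 1: on WHITE (9,7): turn R to E, flip to black, move to (9,8). |black|=2
Step 2: on WHITE (9,8): turn R to S, flip to black, move to (10,8). |black|=3
Step 3: on WHITE (10,8): turn R to W, flip to black, move to (10,7). |black|=4
Step 4: on BLACK (10,7): turn L to S, flip to white, move to (11,7). |black|=3
Step 5: on WHITE (11,7): turn R to W, flip to black, move to (11,6). |black|=4
Step 6: on WHITE (11,6): turn R to N, flip to black, move to (10,6). |black|=5
Step 7: on WHITE (10,6): turn R to E, flip to black, move to (10,7). |black|=6
Step 8: on WHITE (10,7): turn R to S, flip to black, move to (11,7). |black|=7
Step 9: on BLACK (11,7): turn L to E, flip to white, move to (11,8). |black|=6

Answer: BLACK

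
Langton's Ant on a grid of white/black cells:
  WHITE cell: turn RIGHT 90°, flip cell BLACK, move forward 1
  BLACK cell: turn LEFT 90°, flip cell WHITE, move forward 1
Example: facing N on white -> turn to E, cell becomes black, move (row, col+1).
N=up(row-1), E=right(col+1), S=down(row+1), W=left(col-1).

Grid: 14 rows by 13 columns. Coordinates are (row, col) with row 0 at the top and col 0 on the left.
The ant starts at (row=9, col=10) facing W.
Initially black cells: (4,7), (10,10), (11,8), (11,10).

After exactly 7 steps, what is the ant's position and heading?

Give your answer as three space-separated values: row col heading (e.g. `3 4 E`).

Answer: 11 11 S

Derivation:
Step 1: on WHITE (9,10): turn R to N, flip to black, move to (8,10). |black|=5
Step 2: on WHITE (8,10): turn R to E, flip to black, move to (8,11). |black|=6
Step 3: on WHITE (8,11): turn R to S, flip to black, move to (9,11). |black|=7
Step 4: on WHITE (9,11): turn R to W, flip to black, move to (9,10). |black|=8
Step 5: on BLACK (9,10): turn L to S, flip to white, move to (10,10). |black|=7
Step 6: on BLACK (10,10): turn L to E, flip to white, move to (10,11). |black|=6
Step 7: on WHITE (10,11): turn R to S, flip to black, move to (11,11). |black|=7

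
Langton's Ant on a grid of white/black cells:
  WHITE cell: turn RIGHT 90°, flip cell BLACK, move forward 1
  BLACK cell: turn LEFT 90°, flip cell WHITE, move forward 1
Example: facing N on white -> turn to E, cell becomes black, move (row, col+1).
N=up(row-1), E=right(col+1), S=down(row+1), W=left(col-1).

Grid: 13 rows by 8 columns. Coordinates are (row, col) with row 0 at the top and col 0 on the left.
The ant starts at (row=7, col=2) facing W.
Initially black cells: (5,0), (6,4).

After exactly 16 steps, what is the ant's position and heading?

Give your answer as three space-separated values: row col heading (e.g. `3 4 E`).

Step 1: on WHITE (7,2): turn R to N, flip to black, move to (6,2). |black|=3
Step 2: on WHITE (6,2): turn R to E, flip to black, move to (6,3). |black|=4
Step 3: on WHITE (6,3): turn R to S, flip to black, move to (7,3). |black|=5
Step 4: on WHITE (7,3): turn R to W, flip to black, move to (7,2). |black|=6
Step 5: on BLACK (7,2): turn L to S, flip to white, move to (8,2). |black|=5
Step 6: on WHITE (8,2): turn R to W, flip to black, move to (8,1). |black|=6
Step 7: on WHITE (8,1): turn R to N, flip to black, move to (7,1). |black|=7
Step 8: on WHITE (7,1): turn R to E, flip to black, move to (7,2). |black|=8
Step 9: on WHITE (7,2): turn R to S, flip to black, move to (8,2). |black|=9
Step 10: on BLACK (8,2): turn L to E, flip to white, move to (8,3). |black|=8
Step 11: on WHITE (8,3): turn R to S, flip to black, move to (9,3). |black|=9
Step 12: on WHITE (9,3): turn R to W, flip to black, move to (9,2). |black|=10
Step 13: on WHITE (9,2): turn R to N, flip to black, move to (8,2). |black|=11
Step 14: on WHITE (8,2): turn R to E, flip to black, move to (8,3). |black|=12
Step 15: on BLACK (8,3): turn L to N, flip to white, move to (7,3). |black|=11
Step 16: on BLACK (7,3): turn L to W, flip to white, move to (7,2). |black|=10

Answer: 7 2 W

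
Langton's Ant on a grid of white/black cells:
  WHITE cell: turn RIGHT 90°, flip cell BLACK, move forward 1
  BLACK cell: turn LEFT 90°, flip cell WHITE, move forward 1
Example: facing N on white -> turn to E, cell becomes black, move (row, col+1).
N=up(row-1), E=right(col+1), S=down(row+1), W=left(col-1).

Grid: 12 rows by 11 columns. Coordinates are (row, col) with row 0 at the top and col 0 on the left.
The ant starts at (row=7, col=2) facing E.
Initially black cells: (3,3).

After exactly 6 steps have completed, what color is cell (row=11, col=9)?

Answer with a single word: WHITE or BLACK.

Step 1: on WHITE (7,2): turn R to S, flip to black, move to (8,2). |black|=2
Step 2: on WHITE (8,2): turn R to W, flip to black, move to (8,1). |black|=3
Step 3: on WHITE (8,1): turn R to N, flip to black, move to (7,1). |black|=4
Step 4: on WHITE (7,1): turn R to E, flip to black, move to (7,2). |black|=5
Step 5: on BLACK (7,2): turn L to N, flip to white, move to (6,2). |black|=4
Step 6: on WHITE (6,2): turn R to E, flip to black, move to (6,3). |black|=5

Answer: WHITE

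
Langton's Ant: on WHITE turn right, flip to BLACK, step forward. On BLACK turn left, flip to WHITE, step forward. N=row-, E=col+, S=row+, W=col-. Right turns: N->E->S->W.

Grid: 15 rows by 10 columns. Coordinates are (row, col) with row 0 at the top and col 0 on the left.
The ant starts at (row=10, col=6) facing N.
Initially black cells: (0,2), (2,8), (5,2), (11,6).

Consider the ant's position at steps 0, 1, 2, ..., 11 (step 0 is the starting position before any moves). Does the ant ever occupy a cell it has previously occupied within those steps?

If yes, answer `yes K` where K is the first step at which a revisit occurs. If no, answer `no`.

Step 1: on WHITE (10,6): turn R to E, flip to black, move to (10,7). |black|=5 — new cell
Step 2: on WHITE (10,7): turn R to S, flip to black, move to (11,7). |black|=6 — new cell
Step 3: on WHITE (11,7): turn R to W, flip to black, move to (11,6). |black|=7 — new cell
Step 4: on BLACK (11,6): turn L to S, flip to white, move to (12,6). |black|=6 — new cell
Step 5: on WHITE (12,6): turn R to W, flip to black, move to (12,5). |black|=7 — new cell
Step 6: on WHITE (12,5): turn R to N, flip to black, move to (11,5). |black|=8 — new cell
Step 7: on WHITE (11,5): turn R to E, flip to black, move to (11,6). |black|=9 — REVISIT

Answer: yes 7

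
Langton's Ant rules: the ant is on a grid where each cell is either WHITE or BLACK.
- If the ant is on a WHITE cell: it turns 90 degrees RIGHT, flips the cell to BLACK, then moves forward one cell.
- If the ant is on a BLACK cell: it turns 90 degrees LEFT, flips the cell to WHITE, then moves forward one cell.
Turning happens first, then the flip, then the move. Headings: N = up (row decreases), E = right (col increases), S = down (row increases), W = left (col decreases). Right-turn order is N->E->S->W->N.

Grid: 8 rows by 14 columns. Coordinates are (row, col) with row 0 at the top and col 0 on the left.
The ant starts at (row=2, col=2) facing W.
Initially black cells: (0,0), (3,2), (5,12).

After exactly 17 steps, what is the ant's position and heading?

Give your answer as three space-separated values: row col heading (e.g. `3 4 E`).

Step 1: on WHITE (2,2): turn R to N, flip to black, move to (1,2). |black|=4
Step 2: on WHITE (1,2): turn R to E, flip to black, move to (1,3). |black|=5
Step 3: on WHITE (1,3): turn R to S, flip to black, move to (2,3). |black|=6
Step 4: on WHITE (2,3): turn R to W, flip to black, move to (2,2). |black|=7
Step 5: on BLACK (2,2): turn L to S, flip to white, move to (3,2). |black|=6
Step 6: on BLACK (3,2): turn L to E, flip to white, move to (3,3). |black|=5
Step 7: on WHITE (3,3): turn R to S, flip to black, move to (4,3). |black|=6
Step 8: on WHITE (4,3): turn R to W, flip to black, move to (4,2). |black|=7
Step 9: on WHITE (4,2): turn R to N, flip to black, move to (3,2). |black|=8
Step 10: on WHITE (3,2): turn R to E, flip to black, move to (3,3). |black|=9
Step 11: on BLACK (3,3): turn L to N, flip to white, move to (2,3). |black|=8
Step 12: on BLACK (2,3): turn L to W, flip to white, move to (2,2). |black|=7
Step 13: on WHITE (2,2): turn R to N, flip to black, move to (1,2). |black|=8
Step 14: on BLACK (1,2): turn L to W, flip to white, move to (1,1). |black|=7
Step 15: on WHITE (1,1): turn R to N, flip to black, move to (0,1). |black|=8
Step 16: on WHITE (0,1): turn R to E, flip to black, move to (0,2). |black|=9
Step 17: on WHITE (0,2): turn R to S, flip to black, move to (1,2). |black|=10

Answer: 1 2 S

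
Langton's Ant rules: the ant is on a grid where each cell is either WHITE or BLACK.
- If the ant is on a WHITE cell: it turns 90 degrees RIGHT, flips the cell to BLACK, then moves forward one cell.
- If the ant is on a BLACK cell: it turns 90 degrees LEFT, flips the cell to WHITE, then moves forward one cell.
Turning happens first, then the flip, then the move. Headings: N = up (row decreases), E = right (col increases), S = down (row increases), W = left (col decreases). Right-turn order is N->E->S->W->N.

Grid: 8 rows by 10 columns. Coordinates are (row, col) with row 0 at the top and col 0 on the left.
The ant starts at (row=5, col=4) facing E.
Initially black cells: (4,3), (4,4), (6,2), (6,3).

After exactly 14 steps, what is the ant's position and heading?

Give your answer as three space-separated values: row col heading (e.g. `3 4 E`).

Step 1: on WHITE (5,4): turn R to S, flip to black, move to (6,4). |black|=5
Step 2: on WHITE (6,4): turn R to W, flip to black, move to (6,3). |black|=6
Step 3: on BLACK (6,3): turn L to S, flip to white, move to (7,3). |black|=5
Step 4: on WHITE (7,3): turn R to W, flip to black, move to (7,2). |black|=6
Step 5: on WHITE (7,2): turn R to N, flip to black, move to (6,2). |black|=7
Step 6: on BLACK (6,2): turn L to W, flip to white, move to (6,1). |black|=6
Step 7: on WHITE (6,1): turn R to N, flip to black, move to (5,1). |black|=7
Step 8: on WHITE (5,1): turn R to E, flip to black, move to (5,2). |black|=8
Step 9: on WHITE (5,2): turn R to S, flip to black, move to (6,2). |black|=9
Step 10: on WHITE (6,2): turn R to W, flip to black, move to (6,1). |black|=10
Step 11: on BLACK (6,1): turn L to S, flip to white, move to (7,1). |black|=9
Step 12: on WHITE (7,1): turn R to W, flip to black, move to (7,0). |black|=10
Step 13: on WHITE (7,0): turn R to N, flip to black, move to (6,0). |black|=11
Step 14: on WHITE (6,0): turn R to E, flip to black, move to (6,1). |black|=12

Answer: 6 1 E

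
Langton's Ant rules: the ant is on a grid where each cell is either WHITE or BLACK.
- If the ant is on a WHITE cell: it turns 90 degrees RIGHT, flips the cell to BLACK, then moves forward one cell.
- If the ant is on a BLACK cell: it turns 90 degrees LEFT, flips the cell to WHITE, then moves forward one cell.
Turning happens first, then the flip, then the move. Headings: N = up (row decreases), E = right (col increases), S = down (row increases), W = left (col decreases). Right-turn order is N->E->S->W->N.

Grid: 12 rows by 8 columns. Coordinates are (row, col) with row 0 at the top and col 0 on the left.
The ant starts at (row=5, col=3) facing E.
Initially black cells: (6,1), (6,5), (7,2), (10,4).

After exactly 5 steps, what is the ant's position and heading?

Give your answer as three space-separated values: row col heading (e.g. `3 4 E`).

Step 1: on WHITE (5,3): turn R to S, flip to black, move to (6,3). |black|=5
Step 2: on WHITE (6,3): turn R to W, flip to black, move to (6,2). |black|=6
Step 3: on WHITE (6,2): turn R to N, flip to black, move to (5,2). |black|=7
Step 4: on WHITE (5,2): turn R to E, flip to black, move to (5,3). |black|=8
Step 5: on BLACK (5,3): turn L to N, flip to white, move to (4,3). |black|=7

Answer: 4 3 N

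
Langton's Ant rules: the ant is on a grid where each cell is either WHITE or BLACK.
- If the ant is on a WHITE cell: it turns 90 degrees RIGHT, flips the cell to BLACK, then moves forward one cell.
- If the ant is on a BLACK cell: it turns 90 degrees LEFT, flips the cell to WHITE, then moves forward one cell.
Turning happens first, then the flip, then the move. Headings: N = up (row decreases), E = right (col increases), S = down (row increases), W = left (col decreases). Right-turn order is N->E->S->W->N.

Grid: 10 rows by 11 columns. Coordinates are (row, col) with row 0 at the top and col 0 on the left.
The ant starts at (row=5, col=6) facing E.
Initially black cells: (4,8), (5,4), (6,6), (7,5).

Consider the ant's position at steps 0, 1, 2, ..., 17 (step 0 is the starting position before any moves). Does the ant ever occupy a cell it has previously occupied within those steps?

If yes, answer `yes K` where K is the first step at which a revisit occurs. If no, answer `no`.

Answer: yes 5

Derivation:
Step 1: on WHITE (5,6): turn R to S, flip to black, move to (6,6). |black|=5 — new cell
Step 2: on BLACK (6,6): turn L to E, flip to white, move to (6,7). |black|=4 — new cell
Step 3: on WHITE (6,7): turn R to S, flip to black, move to (7,7). |black|=5 — new cell
Step 4: on WHITE (7,7): turn R to W, flip to black, move to (7,6). |black|=6 — new cell
Step 5: on WHITE (7,6): turn R to N, flip to black, move to (6,6). |black|=7 — REVISIT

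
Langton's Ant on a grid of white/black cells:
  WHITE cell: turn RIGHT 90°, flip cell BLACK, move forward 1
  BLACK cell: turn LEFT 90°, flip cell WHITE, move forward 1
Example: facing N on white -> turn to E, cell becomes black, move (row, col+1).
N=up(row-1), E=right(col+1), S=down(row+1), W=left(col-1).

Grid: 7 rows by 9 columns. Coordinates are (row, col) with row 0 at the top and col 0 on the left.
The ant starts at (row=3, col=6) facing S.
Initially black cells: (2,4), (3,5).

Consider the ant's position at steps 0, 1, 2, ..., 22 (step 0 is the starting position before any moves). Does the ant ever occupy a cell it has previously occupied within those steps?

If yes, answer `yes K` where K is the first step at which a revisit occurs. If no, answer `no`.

Step 1: on WHITE (3,6): turn R to W, flip to black, move to (3,5). |black|=3 — new cell
Step 2: on BLACK (3,5): turn L to S, flip to white, move to (4,5). |black|=2 — new cell
Step 3: on WHITE (4,5): turn R to W, flip to black, move to (4,4). |black|=3 — new cell
Step 4: on WHITE (4,4): turn R to N, flip to black, move to (3,4). |black|=4 — new cell
Step 5: on WHITE (3,4): turn R to E, flip to black, move to (3,5). |black|=5 — REVISIT

Answer: yes 5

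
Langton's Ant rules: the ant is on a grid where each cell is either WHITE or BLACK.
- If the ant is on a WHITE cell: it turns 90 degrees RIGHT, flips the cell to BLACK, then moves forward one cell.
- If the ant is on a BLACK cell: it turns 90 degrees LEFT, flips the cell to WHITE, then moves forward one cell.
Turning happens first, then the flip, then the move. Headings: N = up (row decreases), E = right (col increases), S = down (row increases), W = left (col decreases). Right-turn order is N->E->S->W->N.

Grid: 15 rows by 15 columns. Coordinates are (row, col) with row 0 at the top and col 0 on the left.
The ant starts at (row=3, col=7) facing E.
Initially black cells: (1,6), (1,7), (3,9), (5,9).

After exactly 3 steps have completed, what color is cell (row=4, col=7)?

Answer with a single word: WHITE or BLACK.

Step 1: on WHITE (3,7): turn R to S, flip to black, move to (4,7). |black|=5
Step 2: on WHITE (4,7): turn R to W, flip to black, move to (4,6). |black|=6
Step 3: on WHITE (4,6): turn R to N, flip to black, move to (3,6). |black|=7

Answer: BLACK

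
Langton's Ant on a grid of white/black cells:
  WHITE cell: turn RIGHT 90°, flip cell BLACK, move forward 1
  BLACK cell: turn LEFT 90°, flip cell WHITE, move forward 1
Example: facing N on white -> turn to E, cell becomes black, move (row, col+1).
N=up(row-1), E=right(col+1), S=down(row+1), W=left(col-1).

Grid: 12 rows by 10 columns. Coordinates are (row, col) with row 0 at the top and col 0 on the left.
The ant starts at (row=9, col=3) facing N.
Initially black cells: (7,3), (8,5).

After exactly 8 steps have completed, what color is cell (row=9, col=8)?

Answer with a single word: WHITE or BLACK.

Step 1: on WHITE (9,3): turn R to E, flip to black, move to (9,4). |black|=3
Step 2: on WHITE (9,4): turn R to S, flip to black, move to (10,4). |black|=4
Step 3: on WHITE (10,4): turn R to W, flip to black, move to (10,3). |black|=5
Step 4: on WHITE (10,3): turn R to N, flip to black, move to (9,3). |black|=6
Step 5: on BLACK (9,3): turn L to W, flip to white, move to (9,2). |black|=5
Step 6: on WHITE (9,2): turn R to N, flip to black, move to (8,2). |black|=6
Step 7: on WHITE (8,2): turn R to E, flip to black, move to (8,3). |black|=7
Step 8: on WHITE (8,3): turn R to S, flip to black, move to (9,3). |black|=8

Answer: WHITE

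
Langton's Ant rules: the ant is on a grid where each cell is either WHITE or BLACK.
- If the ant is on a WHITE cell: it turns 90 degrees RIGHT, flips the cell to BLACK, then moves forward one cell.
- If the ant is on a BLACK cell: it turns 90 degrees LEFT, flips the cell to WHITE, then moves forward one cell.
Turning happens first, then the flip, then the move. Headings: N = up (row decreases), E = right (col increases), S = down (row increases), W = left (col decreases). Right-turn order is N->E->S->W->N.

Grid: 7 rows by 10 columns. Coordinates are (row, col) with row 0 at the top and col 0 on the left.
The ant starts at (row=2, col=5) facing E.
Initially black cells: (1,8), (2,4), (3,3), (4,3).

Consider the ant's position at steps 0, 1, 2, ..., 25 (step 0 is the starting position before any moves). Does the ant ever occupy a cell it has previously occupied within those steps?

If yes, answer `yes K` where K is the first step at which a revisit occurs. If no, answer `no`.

Step 1: on WHITE (2,5): turn R to S, flip to black, move to (3,5). |black|=5 — new cell
Step 2: on WHITE (3,5): turn R to W, flip to black, move to (3,4). |black|=6 — new cell
Step 3: on WHITE (3,4): turn R to N, flip to black, move to (2,4). |black|=7 — new cell
Step 4: on BLACK (2,4): turn L to W, flip to white, move to (2,3). |black|=6 — new cell
Step 5: on WHITE (2,3): turn R to N, flip to black, move to (1,3). |black|=7 — new cell
Step 6: on WHITE (1,3): turn R to E, flip to black, move to (1,4). |black|=8 — new cell
Step 7: on WHITE (1,4): turn R to S, flip to black, move to (2,4). |black|=9 — REVISIT

Answer: yes 7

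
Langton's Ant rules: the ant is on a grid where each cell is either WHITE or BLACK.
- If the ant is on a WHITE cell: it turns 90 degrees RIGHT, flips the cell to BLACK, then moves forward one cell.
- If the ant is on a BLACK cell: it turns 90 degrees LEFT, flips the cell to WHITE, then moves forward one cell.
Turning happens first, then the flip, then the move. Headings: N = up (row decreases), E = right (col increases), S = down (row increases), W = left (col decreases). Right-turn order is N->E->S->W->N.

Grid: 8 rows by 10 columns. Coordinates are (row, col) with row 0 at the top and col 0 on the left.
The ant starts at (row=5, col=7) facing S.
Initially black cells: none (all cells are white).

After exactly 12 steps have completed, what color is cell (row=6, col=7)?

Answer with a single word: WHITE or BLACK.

Step 1: on WHITE (5,7): turn R to W, flip to black, move to (5,6). |black|=1
Step 2: on WHITE (5,6): turn R to N, flip to black, move to (4,6). |black|=2
Step 3: on WHITE (4,6): turn R to E, flip to black, move to (4,7). |black|=3
Step 4: on WHITE (4,7): turn R to S, flip to black, move to (5,7). |black|=4
Step 5: on BLACK (5,7): turn L to E, flip to white, move to (5,8). |black|=3
Step 6: on WHITE (5,8): turn R to S, flip to black, move to (6,8). |black|=4
Step 7: on WHITE (6,8): turn R to W, flip to black, move to (6,7). |black|=5
Step 8: on WHITE (6,7): turn R to N, flip to black, move to (5,7). |black|=6
Step 9: on WHITE (5,7): turn R to E, flip to black, move to (5,8). |black|=7
Step 10: on BLACK (5,8): turn L to N, flip to white, move to (4,8). |black|=6
Step 11: on WHITE (4,8): turn R to E, flip to black, move to (4,9). |black|=7
Step 12: on WHITE (4,9): turn R to S, flip to black, move to (5,9). |black|=8

Answer: BLACK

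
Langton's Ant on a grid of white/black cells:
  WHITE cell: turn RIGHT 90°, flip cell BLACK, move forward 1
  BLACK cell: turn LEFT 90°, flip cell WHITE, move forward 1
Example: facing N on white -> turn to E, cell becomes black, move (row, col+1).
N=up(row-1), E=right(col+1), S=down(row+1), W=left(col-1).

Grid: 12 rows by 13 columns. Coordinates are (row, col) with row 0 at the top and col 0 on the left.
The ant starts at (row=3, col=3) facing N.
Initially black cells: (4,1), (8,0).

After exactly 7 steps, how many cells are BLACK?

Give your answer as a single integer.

Step 1: on WHITE (3,3): turn R to E, flip to black, move to (3,4). |black|=3
Step 2: on WHITE (3,4): turn R to S, flip to black, move to (4,4). |black|=4
Step 3: on WHITE (4,4): turn R to W, flip to black, move to (4,3). |black|=5
Step 4: on WHITE (4,3): turn R to N, flip to black, move to (3,3). |black|=6
Step 5: on BLACK (3,3): turn L to W, flip to white, move to (3,2). |black|=5
Step 6: on WHITE (3,2): turn R to N, flip to black, move to (2,2). |black|=6
Step 7: on WHITE (2,2): turn R to E, flip to black, move to (2,3). |black|=7

Answer: 7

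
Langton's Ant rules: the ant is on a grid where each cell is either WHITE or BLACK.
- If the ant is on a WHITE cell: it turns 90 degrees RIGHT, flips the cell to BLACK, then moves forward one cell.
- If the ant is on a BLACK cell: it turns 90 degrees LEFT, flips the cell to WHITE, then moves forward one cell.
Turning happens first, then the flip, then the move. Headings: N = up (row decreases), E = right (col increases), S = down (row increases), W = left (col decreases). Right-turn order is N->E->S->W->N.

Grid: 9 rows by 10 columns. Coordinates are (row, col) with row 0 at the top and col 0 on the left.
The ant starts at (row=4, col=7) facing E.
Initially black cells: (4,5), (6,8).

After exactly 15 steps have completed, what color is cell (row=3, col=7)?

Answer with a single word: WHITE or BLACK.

Answer: BLACK

Derivation:
Step 1: on WHITE (4,7): turn R to S, flip to black, move to (5,7). |black|=3
Step 2: on WHITE (5,7): turn R to W, flip to black, move to (5,6). |black|=4
Step 3: on WHITE (5,6): turn R to N, flip to black, move to (4,6). |black|=5
Step 4: on WHITE (4,6): turn R to E, flip to black, move to (4,7). |black|=6
Step 5: on BLACK (4,7): turn L to N, flip to white, move to (3,7). |black|=5
Step 6: on WHITE (3,7): turn R to E, flip to black, move to (3,8). |black|=6
Step 7: on WHITE (3,8): turn R to S, flip to black, move to (4,8). |black|=7
Step 8: on WHITE (4,8): turn R to W, flip to black, move to (4,7). |black|=8
Step 9: on WHITE (4,7): turn R to N, flip to black, move to (3,7). |black|=9
Step 10: on BLACK (3,7): turn L to W, flip to white, move to (3,6). |black|=8
Step 11: on WHITE (3,6): turn R to N, flip to black, move to (2,6). |black|=9
Step 12: on WHITE (2,6): turn R to E, flip to black, move to (2,7). |black|=10
Step 13: on WHITE (2,7): turn R to S, flip to black, move to (3,7). |black|=11
Step 14: on WHITE (3,7): turn R to W, flip to black, move to (3,6). |black|=12
Step 15: on BLACK (3,6): turn L to S, flip to white, move to (4,6). |black|=11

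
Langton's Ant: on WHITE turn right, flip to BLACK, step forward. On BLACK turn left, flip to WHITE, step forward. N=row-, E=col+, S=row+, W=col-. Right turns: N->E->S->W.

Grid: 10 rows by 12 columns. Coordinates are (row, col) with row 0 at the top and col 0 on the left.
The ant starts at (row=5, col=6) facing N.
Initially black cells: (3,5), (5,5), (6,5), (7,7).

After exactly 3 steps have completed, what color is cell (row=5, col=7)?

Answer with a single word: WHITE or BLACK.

Step 1: on WHITE (5,6): turn R to E, flip to black, move to (5,7). |black|=5
Step 2: on WHITE (5,7): turn R to S, flip to black, move to (6,7). |black|=6
Step 3: on WHITE (6,7): turn R to W, flip to black, move to (6,6). |black|=7

Answer: BLACK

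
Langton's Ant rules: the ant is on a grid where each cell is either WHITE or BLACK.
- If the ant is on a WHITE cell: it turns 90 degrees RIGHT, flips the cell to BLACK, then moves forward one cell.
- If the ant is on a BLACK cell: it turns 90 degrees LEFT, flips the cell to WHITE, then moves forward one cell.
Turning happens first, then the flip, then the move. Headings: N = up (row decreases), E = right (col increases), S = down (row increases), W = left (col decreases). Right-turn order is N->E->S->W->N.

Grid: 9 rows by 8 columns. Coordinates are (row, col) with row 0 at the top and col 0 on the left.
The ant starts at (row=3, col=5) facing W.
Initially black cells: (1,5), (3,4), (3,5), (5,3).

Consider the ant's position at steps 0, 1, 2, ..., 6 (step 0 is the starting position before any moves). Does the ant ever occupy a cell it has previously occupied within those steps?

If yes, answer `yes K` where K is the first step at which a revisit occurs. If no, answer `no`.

Answer: no

Derivation:
Step 1: on BLACK (3,5): turn L to S, flip to white, move to (4,5). |black|=3 — new cell
Step 2: on WHITE (4,5): turn R to W, flip to black, move to (4,4). |black|=4 — new cell
Step 3: on WHITE (4,4): turn R to N, flip to black, move to (3,4). |black|=5 — new cell
Step 4: on BLACK (3,4): turn L to W, flip to white, move to (3,3). |black|=4 — new cell
Step 5: on WHITE (3,3): turn R to N, flip to black, move to (2,3). |black|=5 — new cell
Step 6: on WHITE (2,3): turn R to E, flip to black, move to (2,4). |black|=6 — new cell
No revisit within 6 steps.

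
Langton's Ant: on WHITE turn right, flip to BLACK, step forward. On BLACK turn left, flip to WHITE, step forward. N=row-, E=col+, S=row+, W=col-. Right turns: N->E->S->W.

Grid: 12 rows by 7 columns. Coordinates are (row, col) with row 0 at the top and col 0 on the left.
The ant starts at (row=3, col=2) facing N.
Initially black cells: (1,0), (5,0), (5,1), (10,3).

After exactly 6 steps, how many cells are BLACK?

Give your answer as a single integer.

Step 1: on WHITE (3,2): turn R to E, flip to black, move to (3,3). |black|=5
Step 2: on WHITE (3,3): turn R to S, flip to black, move to (4,3). |black|=6
Step 3: on WHITE (4,3): turn R to W, flip to black, move to (4,2). |black|=7
Step 4: on WHITE (4,2): turn R to N, flip to black, move to (3,2). |black|=8
Step 5: on BLACK (3,2): turn L to W, flip to white, move to (3,1). |black|=7
Step 6: on WHITE (3,1): turn R to N, flip to black, move to (2,1). |black|=8

Answer: 8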